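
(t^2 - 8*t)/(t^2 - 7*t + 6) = t*(t - 8)/(t^2 - 7*t + 6)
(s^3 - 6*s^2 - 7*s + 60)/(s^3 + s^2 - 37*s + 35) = (s^2 - s - 12)/(s^2 + 6*s - 7)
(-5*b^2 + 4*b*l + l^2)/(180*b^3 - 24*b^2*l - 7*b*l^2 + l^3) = (-b + l)/(36*b^2 - 12*b*l + l^2)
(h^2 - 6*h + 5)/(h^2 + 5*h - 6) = (h - 5)/(h + 6)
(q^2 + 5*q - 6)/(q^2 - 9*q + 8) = (q + 6)/(q - 8)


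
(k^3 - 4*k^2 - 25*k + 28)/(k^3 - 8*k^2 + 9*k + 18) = (k^3 - 4*k^2 - 25*k + 28)/(k^3 - 8*k^2 + 9*k + 18)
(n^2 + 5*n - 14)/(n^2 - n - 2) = (n + 7)/(n + 1)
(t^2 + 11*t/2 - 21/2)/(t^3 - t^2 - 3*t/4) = 2*(t + 7)/(t*(2*t + 1))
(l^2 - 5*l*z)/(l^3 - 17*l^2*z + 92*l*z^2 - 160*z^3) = l/(l^2 - 12*l*z + 32*z^2)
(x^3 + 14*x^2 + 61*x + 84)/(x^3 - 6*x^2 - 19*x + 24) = (x^2 + 11*x + 28)/(x^2 - 9*x + 8)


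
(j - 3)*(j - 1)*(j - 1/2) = j^3 - 9*j^2/2 + 5*j - 3/2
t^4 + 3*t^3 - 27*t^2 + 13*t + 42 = (t - 3)*(t - 2)*(t + 1)*(t + 7)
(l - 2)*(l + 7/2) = l^2 + 3*l/2 - 7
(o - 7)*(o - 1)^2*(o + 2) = o^4 - 7*o^3 - 3*o^2 + 23*o - 14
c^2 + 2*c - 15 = (c - 3)*(c + 5)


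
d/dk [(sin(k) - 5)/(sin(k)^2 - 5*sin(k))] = -cos(k)/sin(k)^2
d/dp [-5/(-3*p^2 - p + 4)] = 5*(-6*p - 1)/(3*p^2 + p - 4)^2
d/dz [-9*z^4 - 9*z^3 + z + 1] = -36*z^3 - 27*z^2 + 1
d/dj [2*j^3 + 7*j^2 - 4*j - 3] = 6*j^2 + 14*j - 4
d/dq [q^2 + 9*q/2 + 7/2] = 2*q + 9/2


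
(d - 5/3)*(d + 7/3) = d^2 + 2*d/3 - 35/9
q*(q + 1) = q^2 + q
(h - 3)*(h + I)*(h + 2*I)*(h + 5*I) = h^4 - 3*h^3 + 8*I*h^3 - 17*h^2 - 24*I*h^2 + 51*h - 10*I*h + 30*I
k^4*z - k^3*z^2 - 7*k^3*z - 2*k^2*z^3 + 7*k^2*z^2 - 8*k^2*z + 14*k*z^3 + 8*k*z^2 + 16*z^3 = (k - 8)*(k - 2*z)*(k + z)*(k*z + z)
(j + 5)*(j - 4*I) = j^2 + 5*j - 4*I*j - 20*I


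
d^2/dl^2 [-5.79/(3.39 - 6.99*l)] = 565.799958/(6.99*l - 3.39)^3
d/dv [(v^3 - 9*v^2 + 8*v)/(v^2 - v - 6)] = (v^4 - 2*v^3 - 17*v^2 + 108*v - 48)/(v^4 - 2*v^3 - 11*v^2 + 12*v + 36)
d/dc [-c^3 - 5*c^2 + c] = -3*c^2 - 10*c + 1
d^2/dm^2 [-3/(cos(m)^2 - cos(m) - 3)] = 3*(-4*sin(m)^4 - 3*sin(m)^2*cos(m) + 15*sin(m)^2 - 3)/(sin(m)^2 + cos(m) + 2)^3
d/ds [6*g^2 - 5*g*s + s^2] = -5*g + 2*s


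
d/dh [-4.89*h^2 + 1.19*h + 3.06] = 1.19 - 9.78*h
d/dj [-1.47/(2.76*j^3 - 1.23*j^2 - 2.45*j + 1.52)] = (12.1716*j^2 - 3.6162*j - 3.6015)/(2.76*j^3 - 1.23*j^2 - 2.45*j + 1.52)^2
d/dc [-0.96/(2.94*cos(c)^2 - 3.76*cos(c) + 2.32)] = (3.6096 - 5.6448*cos(c))*sin(c)/(2.94*cos(c)^2 - 3.76*cos(c) + 2.32)^2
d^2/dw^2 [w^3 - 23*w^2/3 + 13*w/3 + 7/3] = 6*w - 46/3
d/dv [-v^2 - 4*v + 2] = -2*v - 4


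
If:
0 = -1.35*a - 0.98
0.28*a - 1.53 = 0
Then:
No Solution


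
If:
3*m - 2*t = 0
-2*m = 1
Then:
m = -1/2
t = -3/4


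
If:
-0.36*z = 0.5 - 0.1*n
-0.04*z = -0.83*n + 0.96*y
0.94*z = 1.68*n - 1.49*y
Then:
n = -8.24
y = -6.97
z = -3.68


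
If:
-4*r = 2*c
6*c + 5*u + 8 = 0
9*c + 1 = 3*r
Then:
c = -2/21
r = 1/21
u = -52/35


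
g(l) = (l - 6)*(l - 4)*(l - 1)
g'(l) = (l - 6)*(l - 4) + (l - 6)*(l - 1) + (l - 4)*(l - 1) = 3*l^2 - 22*l + 34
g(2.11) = 8.16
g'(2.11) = 0.94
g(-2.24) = -166.59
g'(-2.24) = 98.33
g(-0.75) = -56.11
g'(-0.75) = 52.19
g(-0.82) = -59.83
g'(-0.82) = 54.06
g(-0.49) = -43.42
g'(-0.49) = 45.50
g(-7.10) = -1177.82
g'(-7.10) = 341.43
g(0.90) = -1.58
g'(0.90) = 16.63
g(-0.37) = -38.14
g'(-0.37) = 42.55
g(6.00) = 0.00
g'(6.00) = 10.00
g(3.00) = 6.00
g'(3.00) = -5.00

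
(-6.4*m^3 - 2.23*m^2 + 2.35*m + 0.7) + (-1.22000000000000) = -6.4*m^3 - 2.23*m^2 + 2.35*m - 0.52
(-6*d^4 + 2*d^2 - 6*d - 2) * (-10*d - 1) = 60*d^5 + 6*d^4 - 20*d^3 + 58*d^2 + 26*d + 2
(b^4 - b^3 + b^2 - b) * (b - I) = b^5 - b^4 - I*b^4 + b^3 + I*b^3 - b^2 - I*b^2 + I*b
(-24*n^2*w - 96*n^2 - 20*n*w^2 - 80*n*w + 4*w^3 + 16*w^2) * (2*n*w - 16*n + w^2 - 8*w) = -48*n^3*w^2 + 192*n^3*w + 1536*n^3 - 64*n^2*w^3 + 256*n^2*w^2 + 2048*n^2*w - 12*n*w^4 + 48*n*w^3 + 384*n*w^2 + 4*w^5 - 16*w^4 - 128*w^3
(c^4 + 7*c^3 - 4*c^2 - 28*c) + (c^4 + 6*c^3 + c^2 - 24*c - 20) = 2*c^4 + 13*c^3 - 3*c^2 - 52*c - 20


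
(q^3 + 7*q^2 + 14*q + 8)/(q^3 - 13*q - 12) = (q^2 + 6*q + 8)/(q^2 - q - 12)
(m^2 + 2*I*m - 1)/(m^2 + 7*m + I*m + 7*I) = (m + I)/(m + 7)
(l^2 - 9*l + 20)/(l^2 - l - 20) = (l - 4)/(l + 4)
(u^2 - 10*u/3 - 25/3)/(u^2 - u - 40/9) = 3*(u - 5)/(3*u - 8)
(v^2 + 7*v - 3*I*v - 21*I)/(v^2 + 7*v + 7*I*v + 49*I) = (v - 3*I)/(v + 7*I)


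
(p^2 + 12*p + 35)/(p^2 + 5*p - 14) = (p + 5)/(p - 2)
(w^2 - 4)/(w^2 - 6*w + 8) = (w + 2)/(w - 4)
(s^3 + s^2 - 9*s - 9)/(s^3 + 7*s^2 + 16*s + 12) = (s^2 - 2*s - 3)/(s^2 + 4*s + 4)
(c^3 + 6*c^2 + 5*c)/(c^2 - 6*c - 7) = c*(c + 5)/(c - 7)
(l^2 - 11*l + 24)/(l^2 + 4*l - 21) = (l - 8)/(l + 7)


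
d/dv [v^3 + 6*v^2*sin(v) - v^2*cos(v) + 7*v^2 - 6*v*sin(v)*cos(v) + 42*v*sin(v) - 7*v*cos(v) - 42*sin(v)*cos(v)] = v^2*sin(v) + 6*v^2*cos(v) + 3*v^2 + 19*v*sin(v) + 40*v*cos(v) - 6*v*cos(2*v) + 14*v + 42*sin(v) - 3*sin(2*v) - 7*cos(v) - 42*cos(2*v)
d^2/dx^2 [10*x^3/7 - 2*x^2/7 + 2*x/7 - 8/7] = 60*x/7 - 4/7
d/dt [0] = 0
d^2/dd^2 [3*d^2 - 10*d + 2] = 6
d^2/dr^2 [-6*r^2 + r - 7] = -12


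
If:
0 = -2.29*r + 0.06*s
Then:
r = 0.0262008733624454*s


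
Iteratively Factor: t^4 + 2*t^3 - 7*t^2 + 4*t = (t)*(t^3 + 2*t^2 - 7*t + 4) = t*(t - 1)*(t^2 + 3*t - 4) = t*(t - 1)^2*(t + 4)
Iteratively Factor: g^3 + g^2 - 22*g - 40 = (g - 5)*(g^2 + 6*g + 8) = (g - 5)*(g + 4)*(g + 2)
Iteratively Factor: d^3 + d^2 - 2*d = (d + 2)*(d^2 - d) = (d - 1)*(d + 2)*(d)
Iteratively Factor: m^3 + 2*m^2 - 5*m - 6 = (m + 3)*(m^2 - m - 2) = (m + 1)*(m + 3)*(m - 2)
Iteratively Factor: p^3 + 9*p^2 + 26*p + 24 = (p + 2)*(p^2 + 7*p + 12) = (p + 2)*(p + 3)*(p + 4)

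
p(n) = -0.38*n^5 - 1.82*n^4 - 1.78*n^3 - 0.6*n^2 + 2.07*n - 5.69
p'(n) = -1.9*n^4 - 7.28*n^3 - 5.34*n^2 - 1.2*n + 2.07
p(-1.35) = -9.54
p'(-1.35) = 5.56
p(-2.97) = -24.29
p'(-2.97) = 1.42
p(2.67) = -182.38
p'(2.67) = -274.33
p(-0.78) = -7.39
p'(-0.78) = 2.51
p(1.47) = -20.70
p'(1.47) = -43.23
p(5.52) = -3949.21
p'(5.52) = -3155.78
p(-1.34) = -9.48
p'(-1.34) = 5.48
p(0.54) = -5.20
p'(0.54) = -1.44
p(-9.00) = 11722.30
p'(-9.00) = -7578.45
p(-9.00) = 11722.30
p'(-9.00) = -7578.45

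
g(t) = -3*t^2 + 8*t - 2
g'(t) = 8 - 6*t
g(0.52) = 1.35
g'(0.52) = 4.88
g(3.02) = -5.20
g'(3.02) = -10.12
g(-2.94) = -51.45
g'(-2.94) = 25.64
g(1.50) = 3.25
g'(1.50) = -1.00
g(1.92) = 2.30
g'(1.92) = -3.52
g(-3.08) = -55.10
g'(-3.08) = 26.48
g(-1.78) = -25.75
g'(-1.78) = 18.68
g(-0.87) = -11.23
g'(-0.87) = 13.22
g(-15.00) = -797.00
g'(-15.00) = 98.00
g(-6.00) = -158.00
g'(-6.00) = 44.00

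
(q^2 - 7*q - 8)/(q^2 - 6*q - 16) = (q + 1)/(q + 2)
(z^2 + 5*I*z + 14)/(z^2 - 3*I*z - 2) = (z + 7*I)/(z - I)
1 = 1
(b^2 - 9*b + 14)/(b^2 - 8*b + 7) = (b - 2)/(b - 1)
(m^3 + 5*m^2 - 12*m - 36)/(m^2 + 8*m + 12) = m - 3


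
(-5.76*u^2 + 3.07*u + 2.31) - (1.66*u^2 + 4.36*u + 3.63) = -7.42*u^2 - 1.29*u - 1.32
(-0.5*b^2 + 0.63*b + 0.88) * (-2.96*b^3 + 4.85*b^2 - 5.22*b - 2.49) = 1.48*b^5 - 4.2898*b^4 + 3.0607*b^3 + 2.2244*b^2 - 6.1623*b - 2.1912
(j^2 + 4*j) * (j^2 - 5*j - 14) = j^4 - j^3 - 34*j^2 - 56*j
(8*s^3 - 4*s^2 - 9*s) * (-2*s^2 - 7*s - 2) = -16*s^5 - 48*s^4 + 30*s^3 + 71*s^2 + 18*s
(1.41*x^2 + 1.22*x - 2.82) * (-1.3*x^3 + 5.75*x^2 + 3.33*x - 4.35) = -1.833*x^5 + 6.5215*x^4 + 15.3763*x^3 - 18.2859*x^2 - 14.6976*x + 12.267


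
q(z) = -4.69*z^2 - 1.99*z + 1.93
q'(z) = -9.38*z - 1.99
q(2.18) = -24.70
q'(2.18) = -22.44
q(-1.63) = -7.29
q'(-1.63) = 13.30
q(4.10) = -85.07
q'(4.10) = -40.45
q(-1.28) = -3.21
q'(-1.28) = 10.02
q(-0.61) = 1.40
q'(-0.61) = 3.73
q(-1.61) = -7.02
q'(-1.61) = 13.11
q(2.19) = -24.92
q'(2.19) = -22.53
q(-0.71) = 0.98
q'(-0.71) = 4.67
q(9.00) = -395.87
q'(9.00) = -86.41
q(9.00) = -395.87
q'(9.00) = -86.41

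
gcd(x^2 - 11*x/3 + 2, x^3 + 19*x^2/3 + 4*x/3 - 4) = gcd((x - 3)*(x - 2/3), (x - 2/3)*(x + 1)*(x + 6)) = x - 2/3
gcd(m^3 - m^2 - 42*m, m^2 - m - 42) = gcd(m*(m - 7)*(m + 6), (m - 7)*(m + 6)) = m^2 - m - 42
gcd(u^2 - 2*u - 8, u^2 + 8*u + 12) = u + 2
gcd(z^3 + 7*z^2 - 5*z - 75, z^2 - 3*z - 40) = z + 5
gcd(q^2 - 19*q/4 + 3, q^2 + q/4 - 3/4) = q - 3/4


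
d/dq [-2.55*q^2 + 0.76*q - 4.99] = 0.76 - 5.1*q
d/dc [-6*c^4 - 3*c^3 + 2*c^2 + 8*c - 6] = -24*c^3 - 9*c^2 + 4*c + 8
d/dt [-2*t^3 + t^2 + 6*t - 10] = -6*t^2 + 2*t + 6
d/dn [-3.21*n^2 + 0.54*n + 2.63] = 0.54 - 6.42*n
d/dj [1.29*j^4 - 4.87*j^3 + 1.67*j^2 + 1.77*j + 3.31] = 5.16*j^3 - 14.61*j^2 + 3.34*j + 1.77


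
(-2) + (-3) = -5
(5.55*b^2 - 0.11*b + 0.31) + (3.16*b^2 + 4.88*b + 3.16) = 8.71*b^2 + 4.77*b + 3.47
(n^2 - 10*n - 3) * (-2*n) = -2*n^3 + 20*n^2 + 6*n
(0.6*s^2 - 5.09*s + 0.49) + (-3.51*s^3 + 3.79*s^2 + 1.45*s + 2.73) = -3.51*s^3 + 4.39*s^2 - 3.64*s + 3.22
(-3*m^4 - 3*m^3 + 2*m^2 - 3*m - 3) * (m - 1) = -3*m^5 + 5*m^3 - 5*m^2 + 3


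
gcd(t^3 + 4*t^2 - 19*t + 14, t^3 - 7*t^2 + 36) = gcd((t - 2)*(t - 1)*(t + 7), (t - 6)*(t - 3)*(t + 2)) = 1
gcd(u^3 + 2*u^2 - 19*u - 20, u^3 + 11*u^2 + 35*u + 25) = u^2 + 6*u + 5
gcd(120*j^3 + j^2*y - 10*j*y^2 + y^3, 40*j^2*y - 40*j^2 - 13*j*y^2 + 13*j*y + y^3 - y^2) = 40*j^2 - 13*j*y + y^2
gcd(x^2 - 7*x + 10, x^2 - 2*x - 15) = x - 5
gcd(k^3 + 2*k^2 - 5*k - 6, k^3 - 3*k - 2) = k^2 - k - 2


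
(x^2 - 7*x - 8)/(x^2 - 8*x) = (x + 1)/x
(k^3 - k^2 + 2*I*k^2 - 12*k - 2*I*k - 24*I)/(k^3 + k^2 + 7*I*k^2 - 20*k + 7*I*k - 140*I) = (k^2 + k*(3 + 2*I) + 6*I)/(k^2 + k*(5 + 7*I) + 35*I)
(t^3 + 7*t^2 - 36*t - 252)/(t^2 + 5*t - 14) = (t^2 - 36)/(t - 2)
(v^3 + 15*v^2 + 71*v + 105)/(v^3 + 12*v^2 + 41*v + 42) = (v + 5)/(v + 2)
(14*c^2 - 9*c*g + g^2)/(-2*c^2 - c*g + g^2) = (-7*c + g)/(c + g)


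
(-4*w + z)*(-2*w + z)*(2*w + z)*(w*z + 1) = 16*w^4*z - 4*w^3*z^2 + 16*w^3 - 4*w^2*z^3 - 4*w^2*z + w*z^4 - 4*w*z^2 + z^3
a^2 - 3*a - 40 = (a - 8)*(a + 5)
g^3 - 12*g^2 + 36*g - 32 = (g - 8)*(g - 2)^2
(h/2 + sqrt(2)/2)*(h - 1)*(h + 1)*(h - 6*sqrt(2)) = h^4/2 - 5*sqrt(2)*h^3/2 - 13*h^2/2 + 5*sqrt(2)*h/2 + 6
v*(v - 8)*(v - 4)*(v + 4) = v^4 - 8*v^3 - 16*v^2 + 128*v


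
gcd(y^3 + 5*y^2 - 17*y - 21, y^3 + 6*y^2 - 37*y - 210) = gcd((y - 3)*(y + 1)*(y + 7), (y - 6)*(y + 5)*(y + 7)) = y + 7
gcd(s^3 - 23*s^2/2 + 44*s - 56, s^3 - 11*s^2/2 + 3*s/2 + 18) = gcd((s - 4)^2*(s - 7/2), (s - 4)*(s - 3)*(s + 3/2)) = s - 4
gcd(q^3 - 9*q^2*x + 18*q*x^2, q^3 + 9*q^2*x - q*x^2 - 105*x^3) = -q + 3*x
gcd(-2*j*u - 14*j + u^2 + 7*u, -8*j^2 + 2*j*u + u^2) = -2*j + u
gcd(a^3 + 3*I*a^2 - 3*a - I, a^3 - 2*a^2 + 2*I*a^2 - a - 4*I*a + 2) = a^2 + 2*I*a - 1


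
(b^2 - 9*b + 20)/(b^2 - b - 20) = (b - 4)/(b + 4)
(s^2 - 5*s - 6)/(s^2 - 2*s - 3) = (s - 6)/(s - 3)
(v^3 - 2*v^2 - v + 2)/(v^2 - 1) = v - 2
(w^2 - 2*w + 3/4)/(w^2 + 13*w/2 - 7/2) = (w - 3/2)/(w + 7)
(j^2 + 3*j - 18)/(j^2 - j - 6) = (j + 6)/(j + 2)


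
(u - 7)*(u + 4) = u^2 - 3*u - 28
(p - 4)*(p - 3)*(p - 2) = p^3 - 9*p^2 + 26*p - 24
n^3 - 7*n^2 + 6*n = n*(n - 6)*(n - 1)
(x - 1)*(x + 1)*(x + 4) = x^3 + 4*x^2 - x - 4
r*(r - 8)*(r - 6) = r^3 - 14*r^2 + 48*r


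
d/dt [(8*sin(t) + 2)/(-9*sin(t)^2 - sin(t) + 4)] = 2*(36*sin(t)^2 + 18*sin(t) + 17)*cos(t)/(9*sin(t)^2 + sin(t) - 4)^2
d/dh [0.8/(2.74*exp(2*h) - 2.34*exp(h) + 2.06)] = (1.872 - 4.384*exp(h))*exp(h)/(2.74*exp(2*h) - 2.34*exp(h) + 2.06)^2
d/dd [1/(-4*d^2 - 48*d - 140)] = (d + 6)/(2*(d^2 + 12*d + 35)^2)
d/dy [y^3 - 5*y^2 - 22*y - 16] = 3*y^2 - 10*y - 22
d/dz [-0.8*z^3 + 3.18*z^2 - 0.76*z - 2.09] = -2.4*z^2 + 6.36*z - 0.76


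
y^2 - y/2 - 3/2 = (y - 3/2)*(y + 1)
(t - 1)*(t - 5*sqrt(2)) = t^2 - 5*sqrt(2)*t - t + 5*sqrt(2)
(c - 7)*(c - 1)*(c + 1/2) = c^3 - 15*c^2/2 + 3*c + 7/2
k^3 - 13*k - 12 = (k - 4)*(k + 1)*(k + 3)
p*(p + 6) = p^2 + 6*p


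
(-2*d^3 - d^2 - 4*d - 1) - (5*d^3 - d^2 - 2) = -7*d^3 - 4*d + 1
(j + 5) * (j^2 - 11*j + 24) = j^3 - 6*j^2 - 31*j + 120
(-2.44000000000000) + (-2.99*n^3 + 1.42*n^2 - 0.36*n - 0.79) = -2.99*n^3 + 1.42*n^2 - 0.36*n - 3.23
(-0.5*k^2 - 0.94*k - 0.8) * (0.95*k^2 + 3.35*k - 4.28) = -0.475*k^4 - 2.568*k^3 - 1.769*k^2 + 1.3432*k + 3.424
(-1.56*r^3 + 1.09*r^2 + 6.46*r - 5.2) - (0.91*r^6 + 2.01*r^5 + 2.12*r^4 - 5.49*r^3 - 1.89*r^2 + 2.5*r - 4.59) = -0.91*r^6 - 2.01*r^5 - 2.12*r^4 + 3.93*r^3 + 2.98*r^2 + 3.96*r - 0.61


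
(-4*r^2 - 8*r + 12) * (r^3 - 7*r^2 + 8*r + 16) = -4*r^5 + 20*r^4 + 36*r^3 - 212*r^2 - 32*r + 192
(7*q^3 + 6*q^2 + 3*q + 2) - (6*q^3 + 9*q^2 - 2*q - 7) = q^3 - 3*q^2 + 5*q + 9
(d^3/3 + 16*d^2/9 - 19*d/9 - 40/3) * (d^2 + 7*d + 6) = d^5/3 + 37*d^4/9 + 37*d^3/3 - 157*d^2/9 - 106*d - 80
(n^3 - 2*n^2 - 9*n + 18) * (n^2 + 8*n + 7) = n^5 + 6*n^4 - 18*n^3 - 68*n^2 + 81*n + 126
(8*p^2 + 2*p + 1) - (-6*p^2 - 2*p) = 14*p^2 + 4*p + 1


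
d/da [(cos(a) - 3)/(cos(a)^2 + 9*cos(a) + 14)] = (cos(a)^2 - 6*cos(a) - 41)*sin(a)/(cos(a)^2 + 9*cos(a) + 14)^2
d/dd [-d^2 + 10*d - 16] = 10 - 2*d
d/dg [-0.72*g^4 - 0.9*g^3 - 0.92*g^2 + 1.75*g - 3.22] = -2.88*g^3 - 2.7*g^2 - 1.84*g + 1.75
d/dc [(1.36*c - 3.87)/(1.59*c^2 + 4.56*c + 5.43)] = (-2.1624*c^2 + 12.3066*c + 25.032)/(2.5281*c^4 + 14.5008*c^3 + 38.061*c^2 + 49.5216*c + 29.4849)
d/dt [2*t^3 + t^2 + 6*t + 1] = 6*t^2 + 2*t + 6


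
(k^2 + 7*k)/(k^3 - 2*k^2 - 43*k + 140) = k/(k^2 - 9*k + 20)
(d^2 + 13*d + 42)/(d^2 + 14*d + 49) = (d + 6)/(d + 7)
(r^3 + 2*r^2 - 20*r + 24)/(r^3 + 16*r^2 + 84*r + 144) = (r^2 - 4*r + 4)/(r^2 + 10*r + 24)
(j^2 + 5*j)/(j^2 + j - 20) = j/(j - 4)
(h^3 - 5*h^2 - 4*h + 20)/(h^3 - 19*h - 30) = (h - 2)/(h + 3)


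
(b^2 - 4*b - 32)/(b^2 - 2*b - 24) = (b - 8)/(b - 6)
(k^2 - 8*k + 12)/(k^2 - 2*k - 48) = (-k^2 + 8*k - 12)/(-k^2 + 2*k + 48)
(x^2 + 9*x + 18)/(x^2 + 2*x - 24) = (x + 3)/(x - 4)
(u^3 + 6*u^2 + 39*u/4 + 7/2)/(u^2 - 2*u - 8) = (u^2 + 4*u + 7/4)/(u - 4)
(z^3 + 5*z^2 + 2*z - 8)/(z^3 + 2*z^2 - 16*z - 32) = (z - 1)/(z - 4)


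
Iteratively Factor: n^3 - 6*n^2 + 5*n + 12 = (n - 4)*(n^2 - 2*n - 3) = (n - 4)*(n - 3)*(n + 1)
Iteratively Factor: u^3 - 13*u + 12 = (u - 1)*(u^2 + u - 12) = (u - 3)*(u - 1)*(u + 4)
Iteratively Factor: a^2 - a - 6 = (a + 2)*(a - 3)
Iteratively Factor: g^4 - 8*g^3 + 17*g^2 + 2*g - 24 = (g - 2)*(g^3 - 6*g^2 + 5*g + 12) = (g - 2)*(g + 1)*(g^2 - 7*g + 12) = (g - 4)*(g - 2)*(g + 1)*(g - 3)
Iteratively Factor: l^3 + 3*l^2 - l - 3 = (l + 1)*(l^2 + 2*l - 3) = (l + 1)*(l + 3)*(l - 1)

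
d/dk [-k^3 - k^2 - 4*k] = -3*k^2 - 2*k - 4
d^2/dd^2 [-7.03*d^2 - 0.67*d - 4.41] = -14.0600000000000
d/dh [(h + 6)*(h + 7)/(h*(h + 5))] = 2*(-4*h^2 - 42*h - 105)/(h^2*(h^2 + 10*h + 25))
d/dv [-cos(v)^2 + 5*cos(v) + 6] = (2*cos(v) - 5)*sin(v)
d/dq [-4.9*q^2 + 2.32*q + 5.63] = 2.32 - 9.8*q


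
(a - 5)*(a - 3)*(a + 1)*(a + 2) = a^4 - 5*a^3 - 7*a^2 + 29*a + 30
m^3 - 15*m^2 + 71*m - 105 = (m - 7)*(m - 5)*(m - 3)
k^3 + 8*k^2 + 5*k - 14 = (k - 1)*(k + 2)*(k + 7)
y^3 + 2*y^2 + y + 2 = (y + 2)*(y - I)*(y + I)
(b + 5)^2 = b^2 + 10*b + 25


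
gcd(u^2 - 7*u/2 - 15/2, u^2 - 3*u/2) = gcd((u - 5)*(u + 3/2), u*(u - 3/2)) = 1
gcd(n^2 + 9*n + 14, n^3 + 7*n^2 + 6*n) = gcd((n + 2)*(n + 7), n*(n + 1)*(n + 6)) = 1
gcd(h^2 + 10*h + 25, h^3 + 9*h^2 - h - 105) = h + 5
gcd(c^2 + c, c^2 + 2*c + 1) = c + 1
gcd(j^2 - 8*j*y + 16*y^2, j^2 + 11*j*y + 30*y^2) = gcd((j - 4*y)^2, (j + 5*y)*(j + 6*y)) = 1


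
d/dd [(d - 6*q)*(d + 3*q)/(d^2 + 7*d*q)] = 2*q*(5*d^2 + 18*d*q + 63*q^2)/(d^2*(d^2 + 14*d*q + 49*q^2))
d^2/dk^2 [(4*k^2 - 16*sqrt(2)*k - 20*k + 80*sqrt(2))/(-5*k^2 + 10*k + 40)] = 8*(3*k^3 + 4*sqrt(2)*k^3 - 60*sqrt(2)*k^2 - 24*k^2 + 120*k + 216*sqrt(2)*k - 304*sqrt(2) - 144)/(5*(k^6 - 6*k^5 - 12*k^4 + 88*k^3 + 96*k^2 - 384*k - 512))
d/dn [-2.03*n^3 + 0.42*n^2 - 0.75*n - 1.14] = -6.09*n^2 + 0.84*n - 0.75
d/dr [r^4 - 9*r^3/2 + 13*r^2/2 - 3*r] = 4*r^3 - 27*r^2/2 + 13*r - 3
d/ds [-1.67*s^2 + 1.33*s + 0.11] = 1.33 - 3.34*s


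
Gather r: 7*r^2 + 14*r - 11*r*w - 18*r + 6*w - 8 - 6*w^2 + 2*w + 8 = 7*r^2 + r*(-11*w - 4) - 6*w^2 + 8*w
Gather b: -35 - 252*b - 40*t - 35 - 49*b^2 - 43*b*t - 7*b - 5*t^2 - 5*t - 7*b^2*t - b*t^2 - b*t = b^2*(-7*t - 49) + b*(-t^2 - 44*t - 259) - 5*t^2 - 45*t - 70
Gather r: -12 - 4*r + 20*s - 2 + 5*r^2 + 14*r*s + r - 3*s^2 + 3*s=5*r^2 + r*(14*s - 3) - 3*s^2 + 23*s - 14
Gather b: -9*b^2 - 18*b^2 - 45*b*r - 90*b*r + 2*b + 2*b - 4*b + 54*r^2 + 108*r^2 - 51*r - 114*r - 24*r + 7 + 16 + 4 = -27*b^2 - 135*b*r + 162*r^2 - 189*r + 27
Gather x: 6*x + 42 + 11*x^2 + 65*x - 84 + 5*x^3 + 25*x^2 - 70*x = 5*x^3 + 36*x^2 + x - 42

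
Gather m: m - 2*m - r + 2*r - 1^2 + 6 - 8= -m + r - 3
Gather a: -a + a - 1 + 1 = 0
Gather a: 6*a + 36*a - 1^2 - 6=42*a - 7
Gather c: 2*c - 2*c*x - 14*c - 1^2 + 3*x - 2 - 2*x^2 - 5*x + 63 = c*(-2*x - 12) - 2*x^2 - 2*x + 60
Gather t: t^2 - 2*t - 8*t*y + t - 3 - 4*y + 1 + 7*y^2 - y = t^2 + t*(-8*y - 1) + 7*y^2 - 5*y - 2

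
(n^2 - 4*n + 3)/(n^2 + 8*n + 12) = (n^2 - 4*n + 3)/(n^2 + 8*n + 12)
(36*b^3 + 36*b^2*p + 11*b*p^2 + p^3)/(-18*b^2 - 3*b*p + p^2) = (12*b^2 + 8*b*p + p^2)/(-6*b + p)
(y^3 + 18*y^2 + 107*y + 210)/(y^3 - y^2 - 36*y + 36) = (y^2 + 12*y + 35)/(y^2 - 7*y + 6)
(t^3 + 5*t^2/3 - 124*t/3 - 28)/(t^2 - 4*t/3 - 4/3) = (t^2 + t - 42)/(t - 2)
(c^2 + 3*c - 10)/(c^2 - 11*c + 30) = (c^2 + 3*c - 10)/(c^2 - 11*c + 30)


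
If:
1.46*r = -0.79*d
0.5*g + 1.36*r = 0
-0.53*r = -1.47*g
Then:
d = 0.00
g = 0.00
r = 0.00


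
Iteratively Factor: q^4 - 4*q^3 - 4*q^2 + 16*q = (q - 2)*(q^3 - 2*q^2 - 8*q) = q*(q - 2)*(q^2 - 2*q - 8) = q*(q - 2)*(q + 2)*(q - 4)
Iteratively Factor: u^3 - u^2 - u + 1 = (u - 1)*(u^2 - 1) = (u - 1)^2*(u + 1)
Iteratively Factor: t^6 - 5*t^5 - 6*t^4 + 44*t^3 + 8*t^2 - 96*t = (t + 2)*(t^5 - 7*t^4 + 8*t^3 + 28*t^2 - 48*t) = (t - 4)*(t + 2)*(t^4 - 3*t^3 - 4*t^2 + 12*t) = (t - 4)*(t - 3)*(t + 2)*(t^3 - 4*t) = (t - 4)*(t - 3)*(t - 2)*(t + 2)*(t^2 + 2*t) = (t - 4)*(t - 3)*(t - 2)*(t + 2)^2*(t)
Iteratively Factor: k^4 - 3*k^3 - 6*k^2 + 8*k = (k + 2)*(k^3 - 5*k^2 + 4*k) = k*(k + 2)*(k^2 - 5*k + 4) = k*(k - 4)*(k + 2)*(k - 1)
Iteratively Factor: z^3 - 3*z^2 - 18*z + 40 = (z - 2)*(z^2 - z - 20) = (z - 5)*(z - 2)*(z + 4)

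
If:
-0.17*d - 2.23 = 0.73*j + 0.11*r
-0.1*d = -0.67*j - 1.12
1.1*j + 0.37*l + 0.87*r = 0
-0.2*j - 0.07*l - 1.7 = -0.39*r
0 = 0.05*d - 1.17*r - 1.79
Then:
No Solution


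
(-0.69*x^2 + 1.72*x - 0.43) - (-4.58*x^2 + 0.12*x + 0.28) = 3.89*x^2 + 1.6*x - 0.71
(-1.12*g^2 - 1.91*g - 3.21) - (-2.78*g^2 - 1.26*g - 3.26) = 1.66*g^2 - 0.65*g + 0.0499999999999998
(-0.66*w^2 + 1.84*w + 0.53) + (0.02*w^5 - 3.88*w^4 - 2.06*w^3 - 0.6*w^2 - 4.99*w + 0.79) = 0.02*w^5 - 3.88*w^4 - 2.06*w^3 - 1.26*w^2 - 3.15*w + 1.32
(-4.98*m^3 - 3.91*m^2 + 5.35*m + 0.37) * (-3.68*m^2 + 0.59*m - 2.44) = 18.3264*m^5 + 11.4506*m^4 - 9.8437*m^3 + 11.3353*m^2 - 12.8357*m - 0.9028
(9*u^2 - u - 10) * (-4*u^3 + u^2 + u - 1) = -36*u^5 + 13*u^4 + 48*u^3 - 20*u^2 - 9*u + 10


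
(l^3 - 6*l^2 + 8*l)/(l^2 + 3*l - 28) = l*(l - 2)/(l + 7)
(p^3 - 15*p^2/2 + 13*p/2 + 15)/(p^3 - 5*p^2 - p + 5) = (p^2 - 17*p/2 + 15)/(p^2 - 6*p + 5)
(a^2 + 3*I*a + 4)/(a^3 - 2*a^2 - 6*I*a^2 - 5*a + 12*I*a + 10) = (a + 4*I)/(a^2 - a*(2 + 5*I) + 10*I)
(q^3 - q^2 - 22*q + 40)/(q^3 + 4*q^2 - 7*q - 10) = (q - 4)/(q + 1)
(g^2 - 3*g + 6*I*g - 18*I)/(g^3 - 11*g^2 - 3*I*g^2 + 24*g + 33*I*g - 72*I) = (g + 6*I)/(g^2 - g*(8 + 3*I) + 24*I)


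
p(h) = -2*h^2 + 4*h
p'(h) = 4 - 4*h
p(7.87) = -92.39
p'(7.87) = -27.48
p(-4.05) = -49.00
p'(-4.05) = 20.20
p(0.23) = 0.81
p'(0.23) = 3.08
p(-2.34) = -20.31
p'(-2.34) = 13.36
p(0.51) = 1.52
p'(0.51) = 1.96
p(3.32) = -8.76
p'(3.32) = -9.28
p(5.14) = -32.28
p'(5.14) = -16.56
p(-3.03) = -30.48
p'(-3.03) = 16.12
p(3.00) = -6.00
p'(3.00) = -8.00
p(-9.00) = -198.00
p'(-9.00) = 40.00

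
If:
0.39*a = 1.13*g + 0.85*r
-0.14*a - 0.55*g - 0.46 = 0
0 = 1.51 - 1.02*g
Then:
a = -9.10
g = 1.48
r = -6.14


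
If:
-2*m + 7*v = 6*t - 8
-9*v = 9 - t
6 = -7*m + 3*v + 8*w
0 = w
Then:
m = -84/67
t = 45/67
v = -62/67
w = 0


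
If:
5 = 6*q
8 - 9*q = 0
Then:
No Solution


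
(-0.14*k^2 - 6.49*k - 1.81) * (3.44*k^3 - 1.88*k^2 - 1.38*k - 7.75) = -0.4816*k^5 - 22.0624*k^4 + 6.168*k^3 + 13.444*k^2 + 52.7953*k + 14.0275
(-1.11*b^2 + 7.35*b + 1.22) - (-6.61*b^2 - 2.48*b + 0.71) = 5.5*b^2 + 9.83*b + 0.51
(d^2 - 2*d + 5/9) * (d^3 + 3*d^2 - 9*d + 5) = d^5 + d^4 - 130*d^3/9 + 74*d^2/3 - 15*d + 25/9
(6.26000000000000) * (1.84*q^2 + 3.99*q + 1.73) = 11.5184*q^2 + 24.9774*q + 10.8298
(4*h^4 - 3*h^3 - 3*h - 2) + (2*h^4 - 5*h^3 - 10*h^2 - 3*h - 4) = 6*h^4 - 8*h^3 - 10*h^2 - 6*h - 6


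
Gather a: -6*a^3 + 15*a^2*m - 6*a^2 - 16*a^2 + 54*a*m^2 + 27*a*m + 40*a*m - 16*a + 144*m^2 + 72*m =-6*a^3 + a^2*(15*m - 22) + a*(54*m^2 + 67*m - 16) + 144*m^2 + 72*m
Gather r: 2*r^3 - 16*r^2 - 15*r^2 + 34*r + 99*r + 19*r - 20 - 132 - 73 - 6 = 2*r^3 - 31*r^2 + 152*r - 231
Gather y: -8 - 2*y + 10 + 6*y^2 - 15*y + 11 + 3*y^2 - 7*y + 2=9*y^2 - 24*y + 15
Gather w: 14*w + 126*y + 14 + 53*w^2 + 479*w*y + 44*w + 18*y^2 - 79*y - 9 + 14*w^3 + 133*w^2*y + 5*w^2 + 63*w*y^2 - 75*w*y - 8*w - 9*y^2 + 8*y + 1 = 14*w^3 + w^2*(133*y + 58) + w*(63*y^2 + 404*y + 50) + 9*y^2 + 55*y + 6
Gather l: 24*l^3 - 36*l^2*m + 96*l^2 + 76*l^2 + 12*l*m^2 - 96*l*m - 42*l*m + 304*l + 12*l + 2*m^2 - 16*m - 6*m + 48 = 24*l^3 + l^2*(172 - 36*m) + l*(12*m^2 - 138*m + 316) + 2*m^2 - 22*m + 48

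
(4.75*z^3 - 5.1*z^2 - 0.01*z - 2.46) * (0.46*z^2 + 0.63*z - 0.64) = 2.185*z^5 + 0.6465*z^4 - 6.2576*z^3 + 2.1261*z^2 - 1.5434*z + 1.5744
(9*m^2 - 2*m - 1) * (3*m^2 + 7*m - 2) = 27*m^4 + 57*m^3 - 35*m^2 - 3*m + 2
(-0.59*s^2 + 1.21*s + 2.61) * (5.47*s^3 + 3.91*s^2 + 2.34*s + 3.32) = -3.2273*s^5 + 4.3118*s^4 + 17.6272*s^3 + 11.0777*s^2 + 10.1246*s + 8.6652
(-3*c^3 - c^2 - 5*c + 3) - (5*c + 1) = -3*c^3 - c^2 - 10*c + 2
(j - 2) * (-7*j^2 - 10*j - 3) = -7*j^3 + 4*j^2 + 17*j + 6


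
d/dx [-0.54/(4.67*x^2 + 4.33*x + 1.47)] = (5.0436*x + 2.3382)/(4.67*x^2 + 4.33*x + 1.47)^2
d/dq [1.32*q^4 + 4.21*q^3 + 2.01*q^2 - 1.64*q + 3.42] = 5.28*q^3 + 12.63*q^2 + 4.02*q - 1.64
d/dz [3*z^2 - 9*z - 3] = 6*z - 9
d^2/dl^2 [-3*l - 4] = 0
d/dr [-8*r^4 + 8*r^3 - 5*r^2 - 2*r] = -32*r^3 + 24*r^2 - 10*r - 2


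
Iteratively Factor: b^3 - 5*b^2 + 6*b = (b - 3)*(b^2 - 2*b) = (b - 3)*(b - 2)*(b)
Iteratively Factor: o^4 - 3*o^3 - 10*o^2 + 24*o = (o - 2)*(o^3 - o^2 - 12*o) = (o - 4)*(o - 2)*(o^2 + 3*o) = (o - 4)*(o - 2)*(o + 3)*(o)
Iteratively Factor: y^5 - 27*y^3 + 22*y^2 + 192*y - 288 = (y + 4)*(y^4 - 4*y^3 - 11*y^2 + 66*y - 72) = (y - 2)*(y + 4)*(y^3 - 2*y^2 - 15*y + 36) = (y - 2)*(y + 4)^2*(y^2 - 6*y + 9) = (y - 3)*(y - 2)*(y + 4)^2*(y - 3)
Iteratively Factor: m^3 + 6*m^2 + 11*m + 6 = (m + 2)*(m^2 + 4*m + 3) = (m + 2)*(m + 3)*(m + 1)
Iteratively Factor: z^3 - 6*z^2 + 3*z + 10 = (z - 5)*(z^2 - z - 2) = (z - 5)*(z - 2)*(z + 1)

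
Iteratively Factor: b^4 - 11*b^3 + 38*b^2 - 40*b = (b - 2)*(b^3 - 9*b^2 + 20*b) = (b - 4)*(b - 2)*(b^2 - 5*b) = (b - 5)*(b - 4)*(b - 2)*(b)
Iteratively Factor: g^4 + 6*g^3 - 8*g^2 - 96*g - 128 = (g + 2)*(g^3 + 4*g^2 - 16*g - 64) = (g + 2)*(g + 4)*(g^2 - 16) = (g + 2)*(g + 4)^2*(g - 4)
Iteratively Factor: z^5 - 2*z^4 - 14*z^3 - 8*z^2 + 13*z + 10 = (z - 5)*(z^4 + 3*z^3 + z^2 - 3*z - 2) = (z - 5)*(z - 1)*(z^3 + 4*z^2 + 5*z + 2) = (z - 5)*(z - 1)*(z + 1)*(z^2 + 3*z + 2) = (z - 5)*(z - 1)*(z + 1)^2*(z + 2)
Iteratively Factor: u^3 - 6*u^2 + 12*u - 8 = (u - 2)*(u^2 - 4*u + 4) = (u - 2)^2*(u - 2)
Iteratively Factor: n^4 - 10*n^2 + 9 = (n + 1)*(n^3 - n^2 - 9*n + 9) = (n - 3)*(n + 1)*(n^2 + 2*n - 3) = (n - 3)*(n + 1)*(n + 3)*(n - 1)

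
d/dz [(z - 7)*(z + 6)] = 2*z - 1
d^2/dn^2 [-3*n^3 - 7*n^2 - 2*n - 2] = -18*n - 14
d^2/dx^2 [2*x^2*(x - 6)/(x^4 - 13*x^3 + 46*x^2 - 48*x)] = 4*(x^6 - 18*x^5 + 96*x^4 + 196*x^3 - 3600*x^2 + 11232*x - 10944)/(x^9 - 39*x^8 + 645*x^7 - 5929*x^6 + 33414*x^5 - 120108*x^4 + 276472*x^3 - 394560*x^2 + 317952*x - 110592)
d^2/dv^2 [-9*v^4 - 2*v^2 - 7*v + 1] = -108*v^2 - 4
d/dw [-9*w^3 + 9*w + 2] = 9 - 27*w^2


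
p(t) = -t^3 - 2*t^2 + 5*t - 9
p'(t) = -3*t^2 - 4*t + 5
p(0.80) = -6.79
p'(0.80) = -0.12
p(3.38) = -53.56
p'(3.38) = -42.79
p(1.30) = -8.08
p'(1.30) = -5.27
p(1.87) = -13.18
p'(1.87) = -12.97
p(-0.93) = -14.58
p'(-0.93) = 6.13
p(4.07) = -89.20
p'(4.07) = -60.97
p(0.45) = -7.25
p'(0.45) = 2.59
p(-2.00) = -19.00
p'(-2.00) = 1.00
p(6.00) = -267.00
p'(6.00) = -127.00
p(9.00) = -855.00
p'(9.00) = -274.00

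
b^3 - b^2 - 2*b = b*(b - 2)*(b + 1)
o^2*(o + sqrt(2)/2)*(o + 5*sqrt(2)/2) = o^4 + 3*sqrt(2)*o^3 + 5*o^2/2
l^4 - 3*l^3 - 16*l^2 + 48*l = l*(l - 4)*(l - 3)*(l + 4)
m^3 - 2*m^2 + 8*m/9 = m*(m - 4/3)*(m - 2/3)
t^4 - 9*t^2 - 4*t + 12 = (t - 3)*(t - 1)*(t + 2)^2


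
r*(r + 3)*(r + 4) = r^3 + 7*r^2 + 12*r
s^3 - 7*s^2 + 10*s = s*(s - 5)*(s - 2)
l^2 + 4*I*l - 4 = (l + 2*I)^2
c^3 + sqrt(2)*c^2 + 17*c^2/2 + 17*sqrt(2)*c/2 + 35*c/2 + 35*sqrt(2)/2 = (c + 7/2)*(c + 5)*(c + sqrt(2))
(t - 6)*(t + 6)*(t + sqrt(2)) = t^3 + sqrt(2)*t^2 - 36*t - 36*sqrt(2)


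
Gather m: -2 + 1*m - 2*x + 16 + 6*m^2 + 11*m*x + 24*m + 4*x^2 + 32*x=6*m^2 + m*(11*x + 25) + 4*x^2 + 30*x + 14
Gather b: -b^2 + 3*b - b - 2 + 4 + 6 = -b^2 + 2*b + 8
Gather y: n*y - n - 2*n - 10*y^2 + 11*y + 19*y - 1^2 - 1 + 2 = -3*n - 10*y^2 + y*(n + 30)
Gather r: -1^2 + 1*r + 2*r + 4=3*r + 3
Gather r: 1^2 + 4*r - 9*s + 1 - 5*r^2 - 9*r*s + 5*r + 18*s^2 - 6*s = -5*r^2 + r*(9 - 9*s) + 18*s^2 - 15*s + 2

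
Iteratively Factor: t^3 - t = (t)*(t^2 - 1) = t*(t - 1)*(t + 1)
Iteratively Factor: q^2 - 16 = (q - 4)*(q + 4)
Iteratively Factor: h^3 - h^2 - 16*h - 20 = (h + 2)*(h^2 - 3*h - 10) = (h + 2)^2*(h - 5)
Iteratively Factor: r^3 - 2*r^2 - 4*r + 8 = (r + 2)*(r^2 - 4*r + 4) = (r - 2)*(r + 2)*(r - 2)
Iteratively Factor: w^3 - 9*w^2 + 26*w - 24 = (w - 4)*(w^2 - 5*w + 6) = (w - 4)*(w - 3)*(w - 2)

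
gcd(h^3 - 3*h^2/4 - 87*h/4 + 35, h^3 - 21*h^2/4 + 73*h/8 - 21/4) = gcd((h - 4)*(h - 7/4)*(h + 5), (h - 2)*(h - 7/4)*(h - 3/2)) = h - 7/4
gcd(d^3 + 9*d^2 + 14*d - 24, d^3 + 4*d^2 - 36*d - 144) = d^2 + 10*d + 24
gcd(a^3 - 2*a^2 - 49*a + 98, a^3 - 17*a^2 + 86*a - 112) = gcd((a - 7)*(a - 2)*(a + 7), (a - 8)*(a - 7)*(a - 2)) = a^2 - 9*a + 14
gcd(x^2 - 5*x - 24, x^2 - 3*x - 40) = x - 8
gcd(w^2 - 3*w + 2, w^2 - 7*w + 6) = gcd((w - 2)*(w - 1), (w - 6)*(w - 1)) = w - 1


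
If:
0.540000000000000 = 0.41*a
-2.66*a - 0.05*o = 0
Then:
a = 1.32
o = -70.07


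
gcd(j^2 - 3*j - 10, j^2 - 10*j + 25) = j - 5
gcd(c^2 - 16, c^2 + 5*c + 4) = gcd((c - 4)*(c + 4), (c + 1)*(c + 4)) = c + 4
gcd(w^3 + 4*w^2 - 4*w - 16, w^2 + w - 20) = 1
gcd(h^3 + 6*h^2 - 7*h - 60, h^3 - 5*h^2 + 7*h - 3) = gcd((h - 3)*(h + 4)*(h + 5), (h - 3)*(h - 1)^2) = h - 3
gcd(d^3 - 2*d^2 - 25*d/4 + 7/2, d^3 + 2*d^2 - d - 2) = d + 2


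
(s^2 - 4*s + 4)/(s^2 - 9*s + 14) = (s - 2)/(s - 7)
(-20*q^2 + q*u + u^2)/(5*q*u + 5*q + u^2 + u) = (-4*q + u)/(u + 1)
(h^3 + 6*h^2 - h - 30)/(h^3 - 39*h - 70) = (h^2 + h - 6)/(h^2 - 5*h - 14)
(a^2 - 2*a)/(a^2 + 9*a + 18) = a*(a - 2)/(a^2 + 9*a + 18)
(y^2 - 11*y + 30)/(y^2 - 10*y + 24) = (y - 5)/(y - 4)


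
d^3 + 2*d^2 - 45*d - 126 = (d - 7)*(d + 3)*(d + 6)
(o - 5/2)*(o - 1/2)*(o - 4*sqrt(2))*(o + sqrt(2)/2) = o^4 - 7*sqrt(2)*o^3/2 - 3*o^3 - 11*o^2/4 + 21*sqrt(2)*o^2/2 - 35*sqrt(2)*o/8 + 12*o - 5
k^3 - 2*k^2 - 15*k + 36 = (k - 3)^2*(k + 4)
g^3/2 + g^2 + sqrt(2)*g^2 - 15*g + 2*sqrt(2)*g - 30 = (g/2 + 1)*(g - 3*sqrt(2))*(g + 5*sqrt(2))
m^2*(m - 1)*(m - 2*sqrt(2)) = m^4 - 2*sqrt(2)*m^3 - m^3 + 2*sqrt(2)*m^2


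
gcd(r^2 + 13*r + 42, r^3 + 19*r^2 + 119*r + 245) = r + 7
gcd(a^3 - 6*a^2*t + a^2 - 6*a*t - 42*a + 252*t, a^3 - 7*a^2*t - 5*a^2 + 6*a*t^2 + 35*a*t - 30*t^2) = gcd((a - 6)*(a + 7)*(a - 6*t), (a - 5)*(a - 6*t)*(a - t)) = -a + 6*t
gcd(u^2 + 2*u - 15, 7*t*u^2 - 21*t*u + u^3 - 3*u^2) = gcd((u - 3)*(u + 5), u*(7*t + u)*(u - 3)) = u - 3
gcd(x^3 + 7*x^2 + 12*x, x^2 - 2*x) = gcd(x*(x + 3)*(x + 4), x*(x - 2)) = x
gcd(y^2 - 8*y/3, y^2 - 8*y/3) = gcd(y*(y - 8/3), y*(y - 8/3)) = y^2 - 8*y/3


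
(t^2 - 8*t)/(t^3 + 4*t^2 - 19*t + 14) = t*(t - 8)/(t^3 + 4*t^2 - 19*t + 14)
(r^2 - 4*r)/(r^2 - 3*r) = (r - 4)/(r - 3)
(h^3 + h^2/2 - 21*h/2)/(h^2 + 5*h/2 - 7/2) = h*(h - 3)/(h - 1)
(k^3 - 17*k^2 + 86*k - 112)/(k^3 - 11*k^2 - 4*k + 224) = (k - 2)/(k + 4)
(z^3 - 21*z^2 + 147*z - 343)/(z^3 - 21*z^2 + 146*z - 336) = (z^2 - 14*z + 49)/(z^2 - 14*z + 48)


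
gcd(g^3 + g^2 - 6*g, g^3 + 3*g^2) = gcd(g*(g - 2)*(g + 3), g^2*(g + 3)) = g^2 + 3*g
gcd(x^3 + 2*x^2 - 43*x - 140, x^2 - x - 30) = x + 5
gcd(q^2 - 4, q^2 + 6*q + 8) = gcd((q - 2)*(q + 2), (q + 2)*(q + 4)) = q + 2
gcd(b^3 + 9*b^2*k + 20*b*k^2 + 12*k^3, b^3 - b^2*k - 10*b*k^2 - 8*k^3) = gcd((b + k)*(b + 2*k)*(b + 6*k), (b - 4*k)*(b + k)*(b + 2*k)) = b^2 + 3*b*k + 2*k^2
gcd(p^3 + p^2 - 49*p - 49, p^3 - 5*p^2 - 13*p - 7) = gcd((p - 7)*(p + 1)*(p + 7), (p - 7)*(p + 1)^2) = p^2 - 6*p - 7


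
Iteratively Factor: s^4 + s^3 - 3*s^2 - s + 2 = (s - 1)*(s^3 + 2*s^2 - s - 2) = (s - 1)*(s + 2)*(s^2 - 1) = (s - 1)^2*(s + 2)*(s + 1)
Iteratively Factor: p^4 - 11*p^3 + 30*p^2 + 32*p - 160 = (p - 4)*(p^3 - 7*p^2 + 2*p + 40) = (p - 4)*(p + 2)*(p^2 - 9*p + 20) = (p - 5)*(p - 4)*(p + 2)*(p - 4)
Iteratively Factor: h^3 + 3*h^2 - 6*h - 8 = (h - 2)*(h^2 + 5*h + 4) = (h - 2)*(h + 4)*(h + 1)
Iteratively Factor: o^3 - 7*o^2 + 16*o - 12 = (o - 3)*(o^2 - 4*o + 4) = (o - 3)*(o - 2)*(o - 2)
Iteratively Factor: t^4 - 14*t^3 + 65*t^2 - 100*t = (t - 4)*(t^3 - 10*t^2 + 25*t) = (t - 5)*(t - 4)*(t^2 - 5*t) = t*(t - 5)*(t - 4)*(t - 5)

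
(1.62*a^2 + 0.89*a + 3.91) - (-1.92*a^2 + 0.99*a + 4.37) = 3.54*a^2 - 0.1*a - 0.46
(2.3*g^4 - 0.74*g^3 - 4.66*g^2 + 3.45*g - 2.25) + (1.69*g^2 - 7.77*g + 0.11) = 2.3*g^4 - 0.74*g^3 - 2.97*g^2 - 4.32*g - 2.14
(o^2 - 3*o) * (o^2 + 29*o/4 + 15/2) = o^4 + 17*o^3/4 - 57*o^2/4 - 45*o/2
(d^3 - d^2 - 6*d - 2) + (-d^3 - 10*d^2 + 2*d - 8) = -11*d^2 - 4*d - 10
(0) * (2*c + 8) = 0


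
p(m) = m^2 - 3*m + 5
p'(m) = 2*m - 3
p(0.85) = 3.17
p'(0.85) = -1.30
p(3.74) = 7.77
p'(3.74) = 4.48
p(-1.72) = 13.12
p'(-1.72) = -6.44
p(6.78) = 30.63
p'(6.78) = 10.56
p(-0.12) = 5.37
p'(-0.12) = -3.24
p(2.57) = 3.89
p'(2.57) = 2.14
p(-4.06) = 33.66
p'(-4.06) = -11.12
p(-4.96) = 44.48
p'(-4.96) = -12.92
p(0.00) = 5.00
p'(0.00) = -3.00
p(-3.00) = 23.00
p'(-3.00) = -9.00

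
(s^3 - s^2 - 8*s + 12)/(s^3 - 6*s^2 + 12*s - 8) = (s + 3)/(s - 2)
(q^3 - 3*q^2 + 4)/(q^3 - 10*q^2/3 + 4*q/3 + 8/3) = 3*(q + 1)/(3*q + 2)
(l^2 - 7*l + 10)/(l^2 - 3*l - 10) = (l - 2)/(l + 2)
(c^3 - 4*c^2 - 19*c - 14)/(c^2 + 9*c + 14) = (c^2 - 6*c - 7)/(c + 7)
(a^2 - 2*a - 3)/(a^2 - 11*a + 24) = (a + 1)/(a - 8)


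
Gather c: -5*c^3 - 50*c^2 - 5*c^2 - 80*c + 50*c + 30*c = -5*c^3 - 55*c^2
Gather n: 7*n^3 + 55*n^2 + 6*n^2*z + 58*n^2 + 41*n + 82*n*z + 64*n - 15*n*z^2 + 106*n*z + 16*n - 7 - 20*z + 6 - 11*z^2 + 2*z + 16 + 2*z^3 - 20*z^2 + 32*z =7*n^3 + n^2*(6*z + 113) + n*(-15*z^2 + 188*z + 121) + 2*z^3 - 31*z^2 + 14*z + 15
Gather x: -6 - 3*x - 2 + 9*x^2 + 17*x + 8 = 9*x^2 + 14*x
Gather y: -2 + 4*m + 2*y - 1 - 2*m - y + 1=2*m + y - 2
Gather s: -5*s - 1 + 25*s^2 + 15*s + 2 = 25*s^2 + 10*s + 1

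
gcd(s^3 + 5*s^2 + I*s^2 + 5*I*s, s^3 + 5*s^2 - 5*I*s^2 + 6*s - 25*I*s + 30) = s^2 + s*(5 + I) + 5*I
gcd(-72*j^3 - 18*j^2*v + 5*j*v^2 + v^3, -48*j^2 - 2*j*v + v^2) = 6*j + v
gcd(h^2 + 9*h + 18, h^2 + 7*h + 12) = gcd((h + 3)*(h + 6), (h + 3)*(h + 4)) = h + 3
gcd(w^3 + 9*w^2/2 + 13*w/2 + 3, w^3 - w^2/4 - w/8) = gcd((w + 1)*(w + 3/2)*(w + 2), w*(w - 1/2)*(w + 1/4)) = 1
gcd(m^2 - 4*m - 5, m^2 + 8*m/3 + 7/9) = 1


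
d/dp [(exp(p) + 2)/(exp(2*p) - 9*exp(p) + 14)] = (-(exp(p) + 2)*(2*exp(p) - 9) + exp(2*p) - 9*exp(p) + 14)*exp(p)/(exp(2*p) - 9*exp(p) + 14)^2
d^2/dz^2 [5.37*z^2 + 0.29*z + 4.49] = 10.7400000000000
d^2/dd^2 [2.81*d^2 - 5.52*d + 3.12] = 5.62000000000000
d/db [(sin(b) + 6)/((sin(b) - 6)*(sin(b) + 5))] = (-12*sin(b) + cos(b)^2 - 25)*cos(b)/((sin(b) - 6)^2*(sin(b) + 5)^2)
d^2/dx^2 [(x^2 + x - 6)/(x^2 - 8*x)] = 6*(3*x^3 - 6*x^2 + 48*x - 128)/(x^3*(x^3 - 24*x^2 + 192*x - 512))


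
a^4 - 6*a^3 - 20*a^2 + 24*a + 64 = (a - 8)*(a - 2)*(a + 2)^2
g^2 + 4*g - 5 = (g - 1)*(g + 5)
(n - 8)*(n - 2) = n^2 - 10*n + 16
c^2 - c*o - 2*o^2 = (c - 2*o)*(c + o)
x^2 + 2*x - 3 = (x - 1)*(x + 3)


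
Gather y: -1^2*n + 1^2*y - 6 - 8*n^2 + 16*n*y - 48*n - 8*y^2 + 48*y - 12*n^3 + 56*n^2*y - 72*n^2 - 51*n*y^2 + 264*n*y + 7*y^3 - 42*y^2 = -12*n^3 - 80*n^2 - 49*n + 7*y^3 + y^2*(-51*n - 50) + y*(56*n^2 + 280*n + 49) - 6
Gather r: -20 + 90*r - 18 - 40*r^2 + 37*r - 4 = -40*r^2 + 127*r - 42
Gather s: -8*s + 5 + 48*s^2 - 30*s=48*s^2 - 38*s + 5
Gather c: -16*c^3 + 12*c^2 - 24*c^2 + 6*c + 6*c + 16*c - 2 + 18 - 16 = -16*c^3 - 12*c^2 + 28*c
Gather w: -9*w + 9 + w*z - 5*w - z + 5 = w*(z - 14) - z + 14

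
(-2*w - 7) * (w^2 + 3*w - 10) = -2*w^3 - 13*w^2 - w + 70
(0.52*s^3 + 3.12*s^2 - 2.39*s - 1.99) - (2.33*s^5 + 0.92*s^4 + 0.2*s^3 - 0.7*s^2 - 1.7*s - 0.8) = -2.33*s^5 - 0.92*s^4 + 0.32*s^3 + 3.82*s^2 - 0.69*s - 1.19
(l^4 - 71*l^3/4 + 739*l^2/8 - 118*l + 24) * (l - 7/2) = l^5 - 85*l^4/4 + 309*l^3/2 - 7061*l^2/16 + 437*l - 84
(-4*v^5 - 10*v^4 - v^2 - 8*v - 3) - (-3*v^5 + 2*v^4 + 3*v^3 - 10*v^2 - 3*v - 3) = -v^5 - 12*v^4 - 3*v^3 + 9*v^2 - 5*v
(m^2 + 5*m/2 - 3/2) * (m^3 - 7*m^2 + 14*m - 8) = m^5 - 9*m^4/2 - 5*m^3 + 75*m^2/2 - 41*m + 12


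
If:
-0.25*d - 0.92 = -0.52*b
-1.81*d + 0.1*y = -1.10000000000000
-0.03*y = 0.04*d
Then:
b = 2.04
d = 0.57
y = -0.75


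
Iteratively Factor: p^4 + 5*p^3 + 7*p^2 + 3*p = (p + 1)*(p^3 + 4*p^2 + 3*p) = (p + 1)^2*(p^2 + 3*p) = (p + 1)^2*(p + 3)*(p)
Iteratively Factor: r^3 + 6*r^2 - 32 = (r + 4)*(r^2 + 2*r - 8) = (r - 2)*(r + 4)*(r + 4)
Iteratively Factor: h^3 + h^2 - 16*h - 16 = (h - 4)*(h^2 + 5*h + 4) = (h - 4)*(h + 1)*(h + 4)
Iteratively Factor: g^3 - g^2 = (g - 1)*(g^2) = g*(g - 1)*(g)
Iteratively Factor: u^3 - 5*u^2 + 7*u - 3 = (u - 3)*(u^2 - 2*u + 1) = (u - 3)*(u - 1)*(u - 1)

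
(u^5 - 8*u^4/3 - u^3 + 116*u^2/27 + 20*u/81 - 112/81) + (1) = u^5 - 8*u^4/3 - u^3 + 116*u^2/27 + 20*u/81 - 31/81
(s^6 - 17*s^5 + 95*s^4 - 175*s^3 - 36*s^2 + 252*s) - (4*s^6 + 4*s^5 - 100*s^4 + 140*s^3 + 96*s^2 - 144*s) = -3*s^6 - 21*s^5 + 195*s^4 - 315*s^3 - 132*s^2 + 396*s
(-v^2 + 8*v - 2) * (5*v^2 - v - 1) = -5*v^4 + 41*v^3 - 17*v^2 - 6*v + 2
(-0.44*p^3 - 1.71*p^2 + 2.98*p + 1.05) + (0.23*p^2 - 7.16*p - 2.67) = -0.44*p^3 - 1.48*p^2 - 4.18*p - 1.62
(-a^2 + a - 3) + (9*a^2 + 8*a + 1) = 8*a^2 + 9*a - 2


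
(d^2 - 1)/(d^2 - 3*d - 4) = (d - 1)/(d - 4)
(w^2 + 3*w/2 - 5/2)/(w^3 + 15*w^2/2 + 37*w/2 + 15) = (w - 1)/(w^2 + 5*w + 6)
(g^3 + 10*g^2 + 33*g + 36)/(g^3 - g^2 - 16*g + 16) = (g^2 + 6*g + 9)/(g^2 - 5*g + 4)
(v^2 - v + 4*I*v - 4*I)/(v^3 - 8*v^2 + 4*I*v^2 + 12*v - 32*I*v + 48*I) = (v - 1)/(v^2 - 8*v + 12)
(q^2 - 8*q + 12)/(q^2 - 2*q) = (q - 6)/q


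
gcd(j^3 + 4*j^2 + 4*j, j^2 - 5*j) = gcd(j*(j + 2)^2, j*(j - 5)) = j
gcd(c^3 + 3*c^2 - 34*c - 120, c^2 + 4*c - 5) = c + 5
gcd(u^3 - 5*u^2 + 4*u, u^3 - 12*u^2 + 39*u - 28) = u^2 - 5*u + 4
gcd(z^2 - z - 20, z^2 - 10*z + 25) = z - 5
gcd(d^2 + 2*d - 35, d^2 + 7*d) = d + 7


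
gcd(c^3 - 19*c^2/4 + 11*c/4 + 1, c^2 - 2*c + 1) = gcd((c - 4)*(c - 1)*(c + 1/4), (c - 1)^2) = c - 1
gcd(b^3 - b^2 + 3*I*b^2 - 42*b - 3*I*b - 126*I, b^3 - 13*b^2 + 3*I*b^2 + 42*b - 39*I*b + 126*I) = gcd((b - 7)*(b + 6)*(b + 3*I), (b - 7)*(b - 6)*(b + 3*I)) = b^2 + b*(-7 + 3*I) - 21*I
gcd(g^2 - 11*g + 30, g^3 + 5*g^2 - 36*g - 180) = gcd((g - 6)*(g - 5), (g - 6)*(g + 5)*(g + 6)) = g - 6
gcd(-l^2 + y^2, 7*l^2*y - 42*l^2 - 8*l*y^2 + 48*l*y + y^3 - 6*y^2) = -l + y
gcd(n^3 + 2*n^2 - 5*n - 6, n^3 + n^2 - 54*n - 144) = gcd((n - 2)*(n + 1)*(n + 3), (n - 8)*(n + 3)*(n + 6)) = n + 3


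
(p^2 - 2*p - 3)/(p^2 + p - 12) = (p + 1)/(p + 4)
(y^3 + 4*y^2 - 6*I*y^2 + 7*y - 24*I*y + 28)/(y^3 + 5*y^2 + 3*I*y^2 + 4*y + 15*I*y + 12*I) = (y^2 - 6*I*y + 7)/(y^2 + y*(1 + 3*I) + 3*I)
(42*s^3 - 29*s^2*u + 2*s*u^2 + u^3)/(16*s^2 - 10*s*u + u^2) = (21*s^2 - 4*s*u - u^2)/(8*s - u)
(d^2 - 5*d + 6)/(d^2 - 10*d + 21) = (d - 2)/(d - 7)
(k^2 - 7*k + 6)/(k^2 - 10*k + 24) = (k - 1)/(k - 4)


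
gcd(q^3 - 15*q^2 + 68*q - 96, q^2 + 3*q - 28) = q - 4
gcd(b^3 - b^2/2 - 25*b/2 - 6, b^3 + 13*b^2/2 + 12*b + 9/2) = b^2 + 7*b/2 + 3/2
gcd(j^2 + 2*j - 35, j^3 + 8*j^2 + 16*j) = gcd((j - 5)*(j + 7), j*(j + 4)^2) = 1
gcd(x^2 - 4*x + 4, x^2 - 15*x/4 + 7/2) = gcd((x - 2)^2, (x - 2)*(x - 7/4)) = x - 2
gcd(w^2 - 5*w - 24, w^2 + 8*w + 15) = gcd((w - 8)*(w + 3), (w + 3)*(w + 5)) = w + 3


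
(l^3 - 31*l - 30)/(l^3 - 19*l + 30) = (l^3 - 31*l - 30)/(l^3 - 19*l + 30)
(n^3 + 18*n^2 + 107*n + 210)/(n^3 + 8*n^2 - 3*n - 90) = (n + 7)/(n - 3)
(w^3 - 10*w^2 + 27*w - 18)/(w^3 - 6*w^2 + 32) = (w^3 - 10*w^2 + 27*w - 18)/(w^3 - 6*w^2 + 32)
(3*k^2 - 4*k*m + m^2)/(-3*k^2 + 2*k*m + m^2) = (-3*k + m)/(3*k + m)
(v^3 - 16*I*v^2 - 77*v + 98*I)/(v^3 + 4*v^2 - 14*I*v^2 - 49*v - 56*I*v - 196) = (v - 2*I)/(v + 4)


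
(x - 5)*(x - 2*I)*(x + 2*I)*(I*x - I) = I*x^4 - 6*I*x^3 + 9*I*x^2 - 24*I*x + 20*I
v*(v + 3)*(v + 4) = v^3 + 7*v^2 + 12*v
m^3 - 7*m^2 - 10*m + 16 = (m - 8)*(m - 1)*(m + 2)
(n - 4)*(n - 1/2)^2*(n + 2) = n^4 - 3*n^3 - 23*n^2/4 + 15*n/2 - 2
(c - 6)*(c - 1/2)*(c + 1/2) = c^3 - 6*c^2 - c/4 + 3/2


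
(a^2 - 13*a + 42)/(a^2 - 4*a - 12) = (a - 7)/(a + 2)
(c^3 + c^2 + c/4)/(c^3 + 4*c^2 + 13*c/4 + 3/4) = c/(c + 3)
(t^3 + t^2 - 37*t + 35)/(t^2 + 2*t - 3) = (t^2 + 2*t - 35)/(t + 3)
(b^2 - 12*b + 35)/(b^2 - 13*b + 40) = (b - 7)/(b - 8)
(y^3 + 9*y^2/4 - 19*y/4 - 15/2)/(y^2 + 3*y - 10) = (4*y^2 + 17*y + 15)/(4*(y + 5))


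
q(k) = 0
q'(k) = 0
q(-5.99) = 0.00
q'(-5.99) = 0.00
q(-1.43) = 0.00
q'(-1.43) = 0.00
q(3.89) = 0.00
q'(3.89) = 0.00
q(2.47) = 0.00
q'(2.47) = 0.00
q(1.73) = 0.00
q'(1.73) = 0.00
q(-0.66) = 0.00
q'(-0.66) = 0.00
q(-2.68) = 0.00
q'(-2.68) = 0.00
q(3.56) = 0.00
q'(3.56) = 0.00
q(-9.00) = 0.00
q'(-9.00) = 0.00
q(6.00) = 0.00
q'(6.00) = 0.00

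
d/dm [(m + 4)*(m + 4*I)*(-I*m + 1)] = -3*I*m^2 + m*(10 - 8*I) + 20 + 4*I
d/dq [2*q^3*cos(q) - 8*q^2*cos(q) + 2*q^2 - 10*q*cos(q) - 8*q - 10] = -2*q^3*sin(q) + 8*q^2*sin(q) + 6*q^2*cos(q) + 10*q*sin(q) - 16*q*cos(q) + 4*q - 10*cos(q) - 8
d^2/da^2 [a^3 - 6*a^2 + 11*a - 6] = 6*a - 12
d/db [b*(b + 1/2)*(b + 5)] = 3*b^2 + 11*b + 5/2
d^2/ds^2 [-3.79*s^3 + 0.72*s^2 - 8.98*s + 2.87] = 1.44 - 22.74*s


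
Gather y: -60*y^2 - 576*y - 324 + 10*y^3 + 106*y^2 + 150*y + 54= 10*y^3 + 46*y^2 - 426*y - 270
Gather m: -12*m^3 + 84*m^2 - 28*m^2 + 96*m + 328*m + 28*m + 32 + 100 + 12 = -12*m^3 + 56*m^2 + 452*m + 144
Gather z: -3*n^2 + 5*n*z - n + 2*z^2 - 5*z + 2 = -3*n^2 - n + 2*z^2 + z*(5*n - 5) + 2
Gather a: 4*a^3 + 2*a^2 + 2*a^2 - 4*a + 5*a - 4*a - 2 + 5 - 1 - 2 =4*a^3 + 4*a^2 - 3*a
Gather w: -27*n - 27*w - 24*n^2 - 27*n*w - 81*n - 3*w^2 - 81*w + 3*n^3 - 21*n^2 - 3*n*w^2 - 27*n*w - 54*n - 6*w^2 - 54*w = 3*n^3 - 45*n^2 - 162*n + w^2*(-3*n - 9) + w*(-54*n - 162)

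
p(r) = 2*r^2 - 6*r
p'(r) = 4*r - 6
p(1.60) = -4.48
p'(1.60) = 0.40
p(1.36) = -4.46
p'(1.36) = -0.56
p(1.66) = -4.45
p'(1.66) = 0.64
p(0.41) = -2.12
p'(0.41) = -4.36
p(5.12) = 21.71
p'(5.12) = 14.48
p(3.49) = 3.42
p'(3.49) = 7.96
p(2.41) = -2.84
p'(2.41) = 3.64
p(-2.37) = 25.45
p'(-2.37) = -15.48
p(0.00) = 0.00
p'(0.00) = -6.00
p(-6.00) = 108.00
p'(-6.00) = -30.00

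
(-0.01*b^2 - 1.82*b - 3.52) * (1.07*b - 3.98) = -0.0107*b^3 - 1.9076*b^2 + 3.4772*b + 14.0096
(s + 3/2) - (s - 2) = 7/2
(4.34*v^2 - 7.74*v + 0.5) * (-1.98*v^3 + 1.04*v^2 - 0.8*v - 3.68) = -8.5932*v^5 + 19.8388*v^4 - 12.5116*v^3 - 9.2592*v^2 + 28.0832*v - 1.84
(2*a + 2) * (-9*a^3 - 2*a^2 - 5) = -18*a^4 - 22*a^3 - 4*a^2 - 10*a - 10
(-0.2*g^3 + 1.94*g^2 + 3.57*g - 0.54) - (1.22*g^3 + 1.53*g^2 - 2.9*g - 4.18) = -1.42*g^3 + 0.41*g^2 + 6.47*g + 3.64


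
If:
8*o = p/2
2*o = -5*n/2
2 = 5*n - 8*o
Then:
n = 2/15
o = -1/6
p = -8/3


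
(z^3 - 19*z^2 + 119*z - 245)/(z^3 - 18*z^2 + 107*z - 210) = (z - 7)/(z - 6)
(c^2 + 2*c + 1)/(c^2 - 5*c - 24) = (c^2 + 2*c + 1)/(c^2 - 5*c - 24)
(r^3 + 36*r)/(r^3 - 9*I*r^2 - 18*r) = (r + 6*I)/(r - 3*I)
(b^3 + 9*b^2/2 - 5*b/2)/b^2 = b + 9/2 - 5/(2*b)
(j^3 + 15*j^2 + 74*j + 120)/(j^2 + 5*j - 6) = (j^2 + 9*j + 20)/(j - 1)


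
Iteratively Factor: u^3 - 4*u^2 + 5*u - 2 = (u - 2)*(u^2 - 2*u + 1) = (u - 2)*(u - 1)*(u - 1)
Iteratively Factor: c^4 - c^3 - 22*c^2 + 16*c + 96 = (c + 2)*(c^3 - 3*c^2 - 16*c + 48) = (c - 3)*(c + 2)*(c^2 - 16) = (c - 4)*(c - 3)*(c + 2)*(c + 4)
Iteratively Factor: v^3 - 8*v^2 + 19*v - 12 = (v - 1)*(v^2 - 7*v + 12) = (v - 3)*(v - 1)*(v - 4)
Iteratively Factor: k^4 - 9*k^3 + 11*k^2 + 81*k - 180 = (k + 3)*(k^3 - 12*k^2 + 47*k - 60) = (k - 4)*(k + 3)*(k^2 - 8*k + 15) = (k - 5)*(k - 4)*(k + 3)*(k - 3)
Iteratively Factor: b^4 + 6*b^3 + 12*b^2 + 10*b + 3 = (b + 1)*(b^3 + 5*b^2 + 7*b + 3) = (b + 1)^2*(b^2 + 4*b + 3) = (b + 1)^2*(b + 3)*(b + 1)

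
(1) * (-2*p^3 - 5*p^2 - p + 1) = -2*p^3 - 5*p^2 - p + 1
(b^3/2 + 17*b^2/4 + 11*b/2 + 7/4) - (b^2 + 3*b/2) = b^3/2 + 13*b^2/4 + 4*b + 7/4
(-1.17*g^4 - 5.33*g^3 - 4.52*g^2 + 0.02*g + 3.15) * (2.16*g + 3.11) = -2.5272*g^5 - 15.1515*g^4 - 26.3395*g^3 - 14.014*g^2 + 6.8662*g + 9.7965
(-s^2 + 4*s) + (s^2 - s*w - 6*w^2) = -s*w + 4*s - 6*w^2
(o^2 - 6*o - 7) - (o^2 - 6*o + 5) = -12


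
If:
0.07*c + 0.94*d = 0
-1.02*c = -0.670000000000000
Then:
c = 0.66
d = -0.05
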